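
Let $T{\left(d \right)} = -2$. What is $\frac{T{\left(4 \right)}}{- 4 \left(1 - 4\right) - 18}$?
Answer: $\frac{1}{3} \approx 0.33333$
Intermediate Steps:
$\frac{T{\left(4 \right)}}{- 4 \left(1 - 4\right) - 18} = \frac{1}{- 4 \left(1 - 4\right) - 18} \left(-2\right) = \frac{1}{\left(-4\right) \left(-3\right) - 18} \left(-2\right) = \frac{1}{12 - 18} \left(-2\right) = \frac{1}{-6} \left(-2\right) = \left(- \frac{1}{6}\right) \left(-2\right) = \frac{1}{3}$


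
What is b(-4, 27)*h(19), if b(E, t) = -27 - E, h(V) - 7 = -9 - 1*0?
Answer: 46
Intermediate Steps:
h(V) = -2 (h(V) = 7 + (-9 - 1*0) = 7 + (-9 + 0) = 7 - 9 = -2)
b(-4, 27)*h(19) = (-27 - 1*(-4))*(-2) = (-27 + 4)*(-2) = -23*(-2) = 46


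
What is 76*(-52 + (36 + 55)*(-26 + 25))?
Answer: -10868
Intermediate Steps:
76*(-52 + (36 + 55)*(-26 + 25)) = 76*(-52 + 91*(-1)) = 76*(-52 - 91) = 76*(-143) = -10868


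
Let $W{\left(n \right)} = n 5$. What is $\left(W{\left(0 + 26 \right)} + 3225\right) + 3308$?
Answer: $6663$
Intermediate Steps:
$W{\left(n \right)} = 5 n$
$\left(W{\left(0 + 26 \right)} + 3225\right) + 3308 = \left(5 \left(0 + 26\right) + 3225\right) + 3308 = \left(5 \cdot 26 + 3225\right) + 3308 = \left(130 + 3225\right) + 3308 = 3355 + 3308 = 6663$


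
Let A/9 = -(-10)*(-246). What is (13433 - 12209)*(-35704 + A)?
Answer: -70801056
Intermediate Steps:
A = -22140 (A = 9*(-(-10)*(-246)) = 9*(-1*2460) = 9*(-2460) = -22140)
(13433 - 12209)*(-35704 + A) = (13433 - 12209)*(-35704 - 22140) = 1224*(-57844) = -70801056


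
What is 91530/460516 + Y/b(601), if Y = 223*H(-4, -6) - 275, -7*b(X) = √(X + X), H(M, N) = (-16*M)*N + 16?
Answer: 45765/230258 + 576373*√1202/1202 ≈ 16625.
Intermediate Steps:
H(M, N) = 16 - 16*M*N (H(M, N) = -16*M*N + 16 = 16 - 16*M*N)
b(X) = -√2*√X/7 (b(X) = -√(X + X)/7 = -√2*√X/7)
Y = -82339 (Y = 223*(16 - 16*(-4)*(-6)) - 275 = 223*(16 - 384) - 275 = 223*(-368) - 275 = -82064 - 275 = -82339)
91530/460516 + Y/b(601) = 91530/460516 - 82339*(-7*√1202/1202) = 91530*(1/460516) - 82339*(-7*√1202/1202) = 45765/230258 - (-576373)*√1202/1202 = 45765/230258 + 576373*√1202/1202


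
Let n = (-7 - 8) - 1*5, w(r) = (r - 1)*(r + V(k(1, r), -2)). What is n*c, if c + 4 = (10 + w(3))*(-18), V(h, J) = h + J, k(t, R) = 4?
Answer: 7280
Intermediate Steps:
V(h, J) = J + h
w(r) = (-1 + r)*(2 + r) (w(r) = (r - 1)*(r + (-2 + 4)) = (-1 + r)*(r + 2) = (-1 + r)*(2 + r))
n = -20 (n = -15 - 5 = -20)
c = -364 (c = -4 + (10 + (-2 + 3 + 3²))*(-18) = -4 + (10 + (-2 + 3 + 9))*(-18) = -4 + (10 + 10)*(-18) = -4 + 20*(-18) = -4 - 360 = -364)
n*c = -20*(-364) = 7280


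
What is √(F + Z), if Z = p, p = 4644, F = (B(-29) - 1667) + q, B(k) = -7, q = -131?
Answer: √2839 ≈ 53.282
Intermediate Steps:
F = -1805 (F = (-7 - 1667) - 131 = -1674 - 131 = -1805)
Z = 4644
√(F + Z) = √(-1805 + 4644) = √2839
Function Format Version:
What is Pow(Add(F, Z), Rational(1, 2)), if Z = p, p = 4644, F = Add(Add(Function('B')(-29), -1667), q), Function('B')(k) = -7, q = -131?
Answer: Pow(2839, Rational(1, 2)) ≈ 53.282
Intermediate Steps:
F = -1805 (F = Add(Add(-7, -1667), -131) = Add(-1674, -131) = -1805)
Z = 4644
Pow(Add(F, Z), Rational(1, 2)) = Pow(Add(-1805, 4644), Rational(1, 2)) = Pow(2839, Rational(1, 2))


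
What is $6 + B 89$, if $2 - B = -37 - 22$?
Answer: $5435$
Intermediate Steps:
$B = 61$ ($B = 2 - \left(-37 - 22\right) = 2 - -59 = 2 + 59 = 61$)
$6 + B 89 = 6 + 61 \cdot 89 = 6 + 5429 = 5435$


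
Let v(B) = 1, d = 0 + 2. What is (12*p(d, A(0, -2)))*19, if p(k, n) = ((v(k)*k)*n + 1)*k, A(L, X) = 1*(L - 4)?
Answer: -3192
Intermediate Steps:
A(L, X) = -4 + L (A(L, X) = 1*(-4 + L) = -4 + L)
d = 2
p(k, n) = k*(1 + k*n) (p(k, n) = ((1*k)*n + 1)*k = (k*n + 1)*k = (1 + k*n)*k = k*(1 + k*n))
(12*p(d, A(0, -2)))*19 = (12*(2*(1 + 2*(-4 + 0))))*19 = (12*(2*(1 + 2*(-4))))*19 = (12*(2*(1 - 8)))*19 = (12*(2*(-7)))*19 = (12*(-14))*19 = -168*19 = -3192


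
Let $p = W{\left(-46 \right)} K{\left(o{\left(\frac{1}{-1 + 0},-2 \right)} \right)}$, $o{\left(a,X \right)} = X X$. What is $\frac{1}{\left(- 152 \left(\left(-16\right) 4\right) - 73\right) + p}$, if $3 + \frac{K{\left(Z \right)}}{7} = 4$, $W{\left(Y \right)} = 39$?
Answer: $\frac{1}{9928} \approx 0.00010073$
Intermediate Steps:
$o{\left(a,X \right)} = X^{2}$
$K{\left(Z \right)} = 7$ ($K{\left(Z \right)} = -21 + 7 \cdot 4 = -21 + 28 = 7$)
$p = 273$ ($p = 39 \cdot 7 = 273$)
$\frac{1}{\left(- 152 \left(\left(-16\right) 4\right) - 73\right) + p} = \frac{1}{\left(- 152 \left(\left(-16\right) 4\right) - 73\right) + 273} = \frac{1}{\left(\left(-152\right) \left(-64\right) - 73\right) + 273} = \frac{1}{\left(9728 - 73\right) + 273} = \frac{1}{9655 + 273} = \frac{1}{9928}$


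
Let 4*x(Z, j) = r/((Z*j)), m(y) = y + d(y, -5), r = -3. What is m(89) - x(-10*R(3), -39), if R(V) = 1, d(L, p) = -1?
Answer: 45761/520 ≈ 88.002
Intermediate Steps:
m(y) = -1 + y (m(y) = y - 1 = -1 + y)
x(Z, j) = -3/(4*Z*j) (x(Z, j) = (-3/(Z*j))/4 = -3/(4*Z*j))
m(89) - x(-10*R(3), -39) = (-1 + 89) - (-3)/(4*((-10*1))*(-39)) = 88 - (-3)*(-1)/(4*(-10)*39) = 88 - (-3)*(-1)*(-1)/(4*10*39) = 88 - 1*(-1/520) = 88 + 1/520 = 45761/520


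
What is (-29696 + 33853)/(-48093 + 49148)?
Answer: 4157/1055 ≈ 3.9403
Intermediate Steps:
(-29696 + 33853)/(-48093 + 49148) = 4157/1055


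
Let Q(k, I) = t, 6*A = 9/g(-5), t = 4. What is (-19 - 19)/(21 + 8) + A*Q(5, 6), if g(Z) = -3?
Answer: -96/29 ≈ -3.3103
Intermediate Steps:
A = -½ (A = (9/(-3))/6 = (9*(-⅓))/6 = (⅙)*(-3) = -½ ≈ -0.50000)
Q(k, I) = 4
(-19 - 19)/(21 + 8) + A*Q(5, 6) = (-19 - 19)/(21 + 8) - ½*4 = -38/29 - 2 = -96/29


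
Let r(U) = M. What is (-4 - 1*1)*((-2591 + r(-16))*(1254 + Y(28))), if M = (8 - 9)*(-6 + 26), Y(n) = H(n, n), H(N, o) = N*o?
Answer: 26606090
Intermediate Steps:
Y(n) = n**2 (Y(n) = n*n = n**2)
M = -20 (M = -1*20 = -20)
r(U) = -20
(-4 - 1*1)*((-2591 + r(-16))*(1254 + Y(28))) = (-4 - 1*1)*((-2591 - 20)*(1254 + 28**2)) = (-4 - 1)*(-2611*(1254 + 784)) = -(-13055)*2038 = -5*(-5321218) = 26606090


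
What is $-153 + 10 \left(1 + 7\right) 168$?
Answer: $13287$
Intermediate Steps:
$-153 + 10 \left(1 + 7\right) 168 = -153 + 10 \cdot 8 \cdot 168 = -153 + 80 \cdot 168 = -153 + 13440 = 13287$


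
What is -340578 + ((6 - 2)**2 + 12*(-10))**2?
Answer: -329762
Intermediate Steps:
-340578 + ((6 - 2)**2 + 12*(-10))**2 = -340578 + (4**2 - 120)**2 = -340578 + (16 - 120)**2 = -340578 + (-104)**2 = -340578 + 10816 = -329762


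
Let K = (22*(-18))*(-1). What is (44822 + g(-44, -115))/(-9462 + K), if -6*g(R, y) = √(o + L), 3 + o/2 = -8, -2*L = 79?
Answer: -22411/4533 + I*√246/108792 ≈ -4.944 + 0.00014417*I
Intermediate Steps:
L = -79/2 (L = -½*79 = -79/2 ≈ -39.500)
o = -22 (o = -6 + 2*(-8) = -6 - 16 = -22)
K = 396 (K = -396*(-1) = 396)
g(R, y) = -I*√246/12 (g(R, y) = -√(-22 - 79/2)/6 = -I*√246/12)
(44822 + g(-44, -115))/(-9462 + K) = (44822 - I*√246/12)/(-9462 + 396) = (44822 - I*√246/12)/(-9066) = (44822 - I*√246/12)*(-1/9066) = -22411/4533 + I*√246/108792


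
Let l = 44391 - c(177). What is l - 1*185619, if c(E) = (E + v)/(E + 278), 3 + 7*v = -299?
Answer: -449812117/3185 ≈ -1.4123e+5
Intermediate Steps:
v = -302/7 (v = -3/7 + (⅐)*(-299) = -3/7 - 299/7 = -302/7 ≈ -43.143)
c(E) = (-302/7 + E)/(278 + E) (c(E) = (E - 302/7)/(E + 278) = (-302/7 + E)/(278 + E))
l = 141384398/3185 (l = 44391 - (-302/7 + 177)/(278 + 177) = 44391 - 937/(455*7) = 44391 - 1*937/3185 = 44391 - 937/3185 = 141384398/3185 ≈ 44391.)
l - 1*185619 = 141384398/3185 - 1*185619 = 141384398/3185 - 185619 = -449812117/3185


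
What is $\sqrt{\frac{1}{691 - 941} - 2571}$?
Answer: $\frac{i \sqrt{6427510}}{50} \approx 50.705 i$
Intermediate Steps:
$\sqrt{\frac{1}{691 - 941} - 2571} = \sqrt{\frac{1}{-250} - 2571} = \sqrt{- \frac{1}{250} - 2571} = \sqrt{- \frac{642751}{250}} = \frac{i \sqrt{6427510}}{50}$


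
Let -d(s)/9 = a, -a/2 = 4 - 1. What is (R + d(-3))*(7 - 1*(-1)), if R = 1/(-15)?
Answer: 6472/15 ≈ 431.47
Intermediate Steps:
a = -6 (a = -2*(4 - 1) = -2*3 = -6)
d(s) = 54 (d(s) = -9*(-6) = 54)
R = -1/15 (R = 1*(-1/15) = -1/15 ≈ -0.066667)
(R + d(-3))*(7 - 1*(-1)) = (-1/15 + 54)*(7 - 1*(-1)) = 809*(7 + 1)/15 = (809/15)*8 = 6472/15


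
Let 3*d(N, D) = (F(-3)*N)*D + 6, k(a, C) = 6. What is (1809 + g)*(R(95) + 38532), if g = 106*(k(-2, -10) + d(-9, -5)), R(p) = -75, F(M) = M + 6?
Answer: 285620139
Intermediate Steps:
F(M) = 6 + M
d(N, D) = 2 + D*N (d(N, D) = (((6 - 3)*N)*D + 6)/3 = ((3*N)*D + 6)/3 = (3*D*N + 6)/3 = (6 + 3*D*N)/3 = 2 + D*N)
g = 5618 (g = 106*(6 + (2 - 5*(-9))) = 106*(6 + (2 + 45)) = 106*(6 + 47) = 106*53 = 5618)
(1809 + g)*(R(95) + 38532) = (1809 + 5618)*(-75 + 38532) = 7427*38457 = 285620139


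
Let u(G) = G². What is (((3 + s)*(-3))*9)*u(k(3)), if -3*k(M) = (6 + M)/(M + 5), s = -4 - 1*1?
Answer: 243/32 ≈ 7.5938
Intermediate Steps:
s = -5 (s = -4 - 1 = -5)
k(M) = -(6 + M)/(3*(5 + M)) (k(M) = -(6 + M)/(3*(M + 5)) = -(6 + M)/(3*(5 + M)))
(((3 + s)*(-3))*9)*u(k(3)) = (((3 - 5)*(-3))*9)*((-6 - 1*3)/(3*(5 + 3)))² = (-2*(-3)*9)*((⅓)*(-6 - 3)/8)² = (6*9)*((⅓)*(⅛)*(-9))² = 54*(-3/8)² = 54*(9/64) = 243/32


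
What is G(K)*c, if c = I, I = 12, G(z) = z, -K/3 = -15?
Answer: 540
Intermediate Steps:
K = 45 (K = -3*(-15) = 45)
c = 12
G(K)*c = 45*12 = 540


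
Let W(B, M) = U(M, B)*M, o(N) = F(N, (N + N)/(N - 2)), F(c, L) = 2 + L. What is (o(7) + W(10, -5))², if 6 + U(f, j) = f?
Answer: 89401/25 ≈ 3576.0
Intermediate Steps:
o(N) = 2 + 2*N/(-2 + N) (o(N) = 2 + (N + N)/(N - 2) = 2 + (2*N)/(-2 + N) = 2 + 2*N/(-2 + N))
U(f, j) = -6 + f
W(B, M) = M*(-6 + M) (W(B, M) = (-6 + M)*M = M*(-6 + M))
(o(7) + W(10, -5))² = (4*(-1 + 7)/(-2 + 7) - 5*(-6 - 5))² = (4*6/5 - 5*(-11))² = (4*(⅕)*6 + 55)² = (24/5 + 55)² = (299/5)² = 89401/25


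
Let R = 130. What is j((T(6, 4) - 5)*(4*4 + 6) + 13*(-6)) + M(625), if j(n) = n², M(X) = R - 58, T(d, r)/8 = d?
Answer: 753496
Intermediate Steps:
T(d, r) = 8*d
M(X) = 72 (M(X) = 130 - 58 = 72)
j((T(6, 4) - 5)*(4*4 + 6) + 13*(-6)) + M(625) = ((8*6 - 5)*(4*4 + 6) + 13*(-6))² + 72 = ((48 - 5)*(16 + 6) - 78)² + 72 = (43*22 - 78)² + 72 = (946 - 78)² + 72 = 868² + 72 = 753424 + 72 = 753496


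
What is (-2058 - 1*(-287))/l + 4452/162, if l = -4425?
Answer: 1110389/39825 ≈ 27.882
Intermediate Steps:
(-2058 - 1*(-287))/l + 4452/162 = (-2058 - 1*(-287))/(-4425) + 4452/162 = (-2058 + 287)*(-1/4425) + 4452*(1/162) = -1771*(-1/4425) + 742/27 = 1771/4425 + 742/27 = 1110389/39825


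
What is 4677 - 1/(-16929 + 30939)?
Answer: 65524769/14010 ≈ 4677.0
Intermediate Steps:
4677 - 1/(-16929 + 30939) = 4677 - 1/14010 = 65524769/14010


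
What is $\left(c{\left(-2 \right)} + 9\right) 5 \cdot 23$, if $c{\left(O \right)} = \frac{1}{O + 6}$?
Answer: $\frac{4255}{4} \approx 1063.8$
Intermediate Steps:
$c{\left(O \right)} = \frac{1}{6 + O}$
$\left(c{\left(-2 \right)} + 9\right) 5 \cdot 23 = \left(\frac{1}{6 - 2} + 9\right) 5 \cdot 23 = \left(\frac{1}{4} + 9\right) 5 \cdot 23 = \frac{37}{4} \cdot 5 \cdot 23 = \frac{185}{4} \cdot 23 = \frac{4255}{4}$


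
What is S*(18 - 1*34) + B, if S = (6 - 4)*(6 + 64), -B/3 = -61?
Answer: -2057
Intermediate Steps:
B = 183 (B = -3*(-61) = 183)
S = 140 (S = 2*70 = 140)
S*(18 - 1*34) + B = 140*(18 - 1*34) + 183 = 140*(18 - 34) + 183 = 140*(-16) + 183 = -2240 + 183 = -2057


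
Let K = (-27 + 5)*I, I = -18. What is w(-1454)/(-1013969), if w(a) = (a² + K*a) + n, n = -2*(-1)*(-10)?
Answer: -1538312/1013969 ≈ -1.5171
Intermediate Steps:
K = 396 (K = (-27 + 5)*(-18) = -22*(-18) = 396)
n = -20 (n = 2*(-10) = -20)
w(a) = -20 + a² + 396*a (w(a) = (a² + 396*a) - 20 = -20 + a² + 396*a)
w(-1454)/(-1013969) = (-20 + (-1454)² + 396*(-1454))/(-1013969) = (-20 + 2114116 - 575784)*(-1/1013969) = 1538312*(-1/1013969) = -1538312/1013969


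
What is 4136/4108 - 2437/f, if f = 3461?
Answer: 1075875/3554447 ≈ 0.30268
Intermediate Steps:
4136/4108 - 2437/f = 4136/4108 - 2437/3461 = 4136*(1/4108) - 2437*1/3461 = 1034/1027 - 2437/3461 = 1075875/3554447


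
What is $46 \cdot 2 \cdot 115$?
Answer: $10580$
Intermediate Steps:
$46 \cdot 2 \cdot 115 = 46 \cdot 230 = 10580$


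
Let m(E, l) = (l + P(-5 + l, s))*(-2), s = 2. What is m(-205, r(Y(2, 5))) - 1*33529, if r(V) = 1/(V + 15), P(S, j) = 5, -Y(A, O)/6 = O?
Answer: -503083/15 ≈ -33539.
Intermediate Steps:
Y(A, O) = -6*O
r(V) = 1/(15 + V)
m(E, l) = -10 - 2*l (m(E, l) = (l + 5)*(-2) = (5 + l)*(-2) = -10 - 2*l)
m(-205, r(Y(2, 5))) - 1*33529 = (-10 - 2/(15 - 6*5)) - 1*33529 = (-10 - 2/(15 - 30)) - 33529 = (-10 - 2/(-15)) - 33529 = (-10 - 2*(-1/15)) - 33529 = (-10 + 2/15) - 33529 = -148/15 - 33529 = -503083/15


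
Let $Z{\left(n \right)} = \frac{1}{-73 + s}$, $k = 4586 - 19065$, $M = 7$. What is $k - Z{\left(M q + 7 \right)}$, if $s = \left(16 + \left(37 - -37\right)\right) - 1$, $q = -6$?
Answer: $- \frac{231665}{16} \approx -14479.0$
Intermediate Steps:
$s = 89$ ($s = \left(16 + \left(37 + 37\right)\right) - 1 = \left(16 + 74\right) - 1 = 90 - 1 = 89$)
$k = -14479$
$Z{\left(n \right)} = \frac{1}{16}$ ($Z{\left(n \right)} = \frac{1}{-73 + 89} = \frac{1}{16}$)
$k - Z{\left(M q + 7 \right)} = -14479 - \frac{1}{16} = - \frac{231665}{16}$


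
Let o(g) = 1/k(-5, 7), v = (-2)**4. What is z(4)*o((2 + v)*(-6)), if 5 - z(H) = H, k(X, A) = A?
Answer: 1/7 ≈ 0.14286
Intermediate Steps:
z(H) = 5 - H
v = 16
o(g) = 1/7
z(4)*o((2 + v)*(-6)) = (5 - 1*4)*(1/7) = (5 - 4)*(1/7) = 1*(1/7) = 1/7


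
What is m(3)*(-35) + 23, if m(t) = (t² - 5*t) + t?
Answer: 128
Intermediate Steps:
m(t) = t² - 4*t
m(3)*(-35) + 23 = (3*(-4 + 3))*(-35) + 23 = (3*(-1))*(-35) + 23 = -3*(-35) + 23 = 105 + 23 = 128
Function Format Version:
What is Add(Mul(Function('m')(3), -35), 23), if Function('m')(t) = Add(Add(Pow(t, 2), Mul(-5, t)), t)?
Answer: 128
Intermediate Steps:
Function('m')(t) = Add(Pow(t, 2), Mul(-4, t))
Add(Mul(Function('m')(3), -35), 23) = Add(Mul(Mul(3, Add(-4, 3)), -35), 23) = Add(Mul(Mul(3, -1), -35), 23) = Add(Mul(-3, -35), 23) = Add(105, 23) = 128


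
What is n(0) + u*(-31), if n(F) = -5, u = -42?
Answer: 1297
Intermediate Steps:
n(0) + u*(-31) = -5 - 42*(-31) = -5 + 1302 = 1297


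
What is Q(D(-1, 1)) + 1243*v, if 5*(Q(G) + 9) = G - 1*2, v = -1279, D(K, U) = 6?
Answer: -7949026/5 ≈ -1.5898e+6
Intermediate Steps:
Q(G) = -47/5 + G/5 (Q(G) = -9 + (G - 1*2)/5 = -9 + (G - 2)/5 = -9 + (-2 + G)/5 = -9 + (-⅖ + G/5) = -47/5 + G/5)
Q(D(-1, 1)) + 1243*v = (-47/5 + (⅕)*6) + 1243*(-1279) = (-47/5 + 6/5) - 1589797 = -41/5 - 1589797 = -7949026/5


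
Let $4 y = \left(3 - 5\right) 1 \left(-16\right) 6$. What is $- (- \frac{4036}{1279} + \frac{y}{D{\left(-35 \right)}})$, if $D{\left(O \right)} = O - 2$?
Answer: $\frac{210724}{47323} \approx 4.4529$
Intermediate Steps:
$D{\left(O \right)} = -2 + O$ ($D{\left(O \right)} = O - 2 = -2 + O$)
$y = 48$ ($y = \frac{\left(3 - 5\right) 1 \left(-16\right) 6}{4} = \frac{\left(-2\right) 1 \left(-16\right) 6}{4} = \frac{\left(-2\right) \left(-16\right) 6}{4} = \frac{32 \cdot 6}{4} = \frac{1}{4} \cdot 192 = 48$)
$- (- \frac{4036}{1279} + \frac{y}{D{\left(-35 \right)}}) = - (- \frac{4036}{1279} + \frac{48}{-2 - 35}) = - (\left(-4036\right) \frac{1}{1279} + \frac{48}{-37}) = - (- \frac{4036}{1279} + 48 \left(- \frac{1}{37}\right)) = - (- \frac{4036}{1279} - \frac{48}{37}) = \left(-1\right) \left(- \frac{210724}{47323}\right) = \frac{210724}{47323}$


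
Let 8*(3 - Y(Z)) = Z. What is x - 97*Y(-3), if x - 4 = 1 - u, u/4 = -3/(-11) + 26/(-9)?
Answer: -247033/792 ≈ -311.91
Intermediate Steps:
Y(Z) = 3 - Z/8
u = -1036/99 (u = 4*(-3/(-11) + 26/(-9)) = 4*(-3*(-1/11) + 26*(-1/9)) = 4*(3/11 - 26/9) = 4*(-259/99) = -1036/99 ≈ -10.465)
x = 1531/99 (x = 4 + (1 - 1*(-1036/99)) = 4 + (1 + 1036/99) = 4 + 1135/99 = 1531/99 ≈ 15.465)
x - 97*Y(-3) = 1531/99 - 97*(3 - 1/8*(-3)) = 1531/99 - 97*(3 + 3/8) = 1531/99 - 97*27/8 = 1531/99 - 2619/8 = -247033/792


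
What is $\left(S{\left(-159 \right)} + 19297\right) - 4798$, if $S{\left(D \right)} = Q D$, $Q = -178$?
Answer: $42801$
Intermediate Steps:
$S{\left(D \right)} = - 178 D$
$\left(S{\left(-159 \right)} + 19297\right) - 4798 = \left(\left(-178\right) \left(-159\right) + 19297\right) - 4798 = \left(28302 + 19297\right) - 4798 = 47599 - 4798 = 42801$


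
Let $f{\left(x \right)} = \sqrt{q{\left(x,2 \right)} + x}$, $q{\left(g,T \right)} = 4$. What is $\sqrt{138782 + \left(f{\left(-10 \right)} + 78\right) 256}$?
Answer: $\sqrt{158750 + 256 i \sqrt{6}} \approx 398.44 + 0.7869 i$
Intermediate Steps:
$f{\left(x \right)} = \sqrt{4 + x}$
$\sqrt{138782 + \left(f{\left(-10 \right)} + 78\right) 256} = \sqrt{138782 + \left(\sqrt{4 - 10} + 78\right) 256} = \sqrt{138782 + \left(\sqrt{-6} + 78\right) 256} = \sqrt{138782 + \left(i \sqrt{6} + 78\right) 256} = \sqrt{138782 + \left(78 + i \sqrt{6}\right) 256} = \sqrt{138782 + \left(19968 + 256 i \sqrt{6}\right)} = \sqrt{158750 + 256 i \sqrt{6}}$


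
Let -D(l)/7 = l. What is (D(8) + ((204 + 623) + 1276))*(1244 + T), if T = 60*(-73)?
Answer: -6419392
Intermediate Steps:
T = -4380
D(l) = -7*l
(D(8) + ((204 + 623) + 1276))*(1244 + T) = (-7*8 + ((204 + 623) + 1276))*(1244 - 4380) = (-56 + (827 + 1276))*(-3136) = (-56 + 2103)*(-3136) = 2047*(-3136) = -6419392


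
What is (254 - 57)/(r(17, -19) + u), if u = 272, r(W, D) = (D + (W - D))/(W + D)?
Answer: 394/527 ≈ 0.74763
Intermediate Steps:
r(W, D) = W/(D + W)
(254 - 57)/(r(17, -19) + u) = (254 - 57)/(17/(-19 + 17) + 272) = 197/(17/(-2) + 272) = 197/(17*(-½) + 272) = 197/(-17/2 + 272) = 197/(527/2) = 197*(2/527) = 394/527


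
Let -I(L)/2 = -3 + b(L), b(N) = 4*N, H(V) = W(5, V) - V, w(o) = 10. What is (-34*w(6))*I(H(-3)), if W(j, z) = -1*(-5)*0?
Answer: 6120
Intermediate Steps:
W(j, z) = 0 (W(j, z) = 5*0 = 0)
H(V) = -V (H(V) = 0 - V = -V)
I(L) = 6 - 8*L (I(L) = -2*(-3 + 4*L) = 6 - 8*L)
(-34*w(6))*I(H(-3)) = (-34*10)*(6 - (-8)*(-3)) = -340*(6 - 8*3) = -340*(6 - 24) = -340*(-18) = 6120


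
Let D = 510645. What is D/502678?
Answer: 510645/502678 ≈ 1.0158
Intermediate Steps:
D/502678 = 510645/502678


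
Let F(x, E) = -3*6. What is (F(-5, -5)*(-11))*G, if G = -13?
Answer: -2574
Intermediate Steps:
F(x, E) = -18
(F(-5, -5)*(-11))*G = -18*(-11)*(-13) = 198*(-13) = -2574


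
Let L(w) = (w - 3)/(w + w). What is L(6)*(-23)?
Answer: -23/4 ≈ -5.7500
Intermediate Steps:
L(w) = (-3 + w)/(2*w) (L(w) = (-3 + w)/((2*w)) = (-3 + w)*(1/(2*w)) = (-3 + w)/(2*w))
L(6)*(-23) = ((½)*(-3 + 6)/6)*(-23) = ((½)*(⅙)*3)*(-23) = (¼)*(-23) = -23/4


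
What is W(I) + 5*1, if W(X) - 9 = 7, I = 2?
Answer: 21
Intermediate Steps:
W(X) = 16 (W(X) = 9 + 7 = 16)
W(I) + 5*1 = 16 + 5*1 = 16 + 5 = 21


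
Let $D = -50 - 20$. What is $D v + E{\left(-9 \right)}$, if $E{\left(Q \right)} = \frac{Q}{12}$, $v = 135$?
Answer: $- \frac{37803}{4} \approx -9450.8$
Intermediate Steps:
$E{\left(Q \right)} = \frac{Q}{12}$ ($E{\left(Q \right)} = Q \frac{1}{12} = \frac{Q}{12}$)
$D = -70$
$D v + E{\left(-9 \right)} = \left(-70\right) 135 + \frac{1}{12} \left(-9\right) = -9450 - \frac{3}{4} = - \frac{37803}{4}$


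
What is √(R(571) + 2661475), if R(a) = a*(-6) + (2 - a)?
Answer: 2*√664370 ≈ 1630.2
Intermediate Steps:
R(a) = 2 - 7*a (R(a) = -6*a + (2 - a) = 2 - 7*a)
√(R(571) + 2661475) = √((2 - 7*571) + 2661475) = √((2 - 3997) + 2661475) = √(-3995 + 2661475) = √2657480 = 2*√664370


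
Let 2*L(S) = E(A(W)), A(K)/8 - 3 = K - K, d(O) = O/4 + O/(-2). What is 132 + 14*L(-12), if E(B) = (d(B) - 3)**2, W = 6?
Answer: 699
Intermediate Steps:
d(O) = -O/4 (d(O) = O*(1/4) + O*(-1/2) = O/4 - O/2 = -O/4)
A(K) = 24 (A(K) = 24 + 8*(K - K) = 24 + 8*0 = 24 + 0 = 24)
E(B) = (-3 - B/4)**2 (E(B) = (-B/4 - 3)**2 = (-3 - B/4)**2)
L(S) = 81/2 (L(S) = ((12 + 24)**2/16)/2 = ((1/16)*36**2)/2 = ((1/16)*1296)/2 = (1/2)*81 = 81/2)
132 + 14*L(-12) = 132 + 14*(81/2) = 132 + 567 = 699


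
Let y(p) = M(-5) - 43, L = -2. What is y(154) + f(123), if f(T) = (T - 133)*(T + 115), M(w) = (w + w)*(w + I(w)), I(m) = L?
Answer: -2353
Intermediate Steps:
I(m) = -2
M(w) = 2*w*(-2 + w) (M(w) = (w + w)*(w - 2) = (2*w)*(-2 + w) = 2*w*(-2 + w))
f(T) = (-133 + T)*(115 + T)
y(p) = 27 (y(p) = 2*(-5)*(-2 - 5) - 43 = 2*(-5)*(-7) - 43 = 70 - 43 = 27)
y(154) + f(123) = 27 + (-15295 + 123**2 - 18*123) = 27 + (-15295 + 15129 - 2214) = 27 - 2380 = -2353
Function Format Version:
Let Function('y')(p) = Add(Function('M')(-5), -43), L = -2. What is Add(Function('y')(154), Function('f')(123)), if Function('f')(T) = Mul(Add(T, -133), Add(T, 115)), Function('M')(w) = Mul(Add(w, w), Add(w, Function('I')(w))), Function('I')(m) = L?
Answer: -2353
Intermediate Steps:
Function('I')(m) = -2
Function('M')(w) = Mul(2, w, Add(-2, w)) (Function('M')(w) = Mul(Add(w, w), Add(w, -2)) = Mul(Mul(2, w), Add(-2, w)) = Mul(2, w, Add(-2, w)))
Function('f')(T) = Mul(Add(-133, T), Add(115, T))
Function('y')(p) = 27 (Function('y')(p) = Add(Mul(2, -5, Add(-2, -5)), -43) = Add(Mul(2, -5, -7), -43) = Add(70, -43) = 27)
Add(Function('y')(154), Function('f')(123)) = Add(27, Add(-15295, Pow(123, 2), Mul(-18, 123))) = Add(27, Add(-15295, 15129, -2214)) = Add(27, -2380) = -2353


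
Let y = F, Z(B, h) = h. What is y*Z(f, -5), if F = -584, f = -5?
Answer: 2920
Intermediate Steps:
y = -584
y*Z(f, -5) = -584*(-5) = 2920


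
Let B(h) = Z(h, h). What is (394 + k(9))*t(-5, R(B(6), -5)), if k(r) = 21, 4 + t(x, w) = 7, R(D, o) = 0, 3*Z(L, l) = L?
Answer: 1245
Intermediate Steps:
Z(L, l) = L/3
B(h) = h/3
t(x, w) = 3 (t(x, w) = -4 + 7 = 3)
(394 + k(9))*t(-5, R(B(6), -5)) = (394 + 21)*3 = 415*3 = 1245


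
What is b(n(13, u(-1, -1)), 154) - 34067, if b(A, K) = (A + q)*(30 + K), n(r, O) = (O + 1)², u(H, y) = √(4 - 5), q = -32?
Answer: -39955 + 368*I ≈ -39955.0 + 368.0*I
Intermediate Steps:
u(H, y) = I (u(H, y) = √(-1) = I)
n(r, O) = (1 + O)²
b(A, K) = (-32 + A)*(30 + K) (b(A, K) = (A - 32)*(30 + K) = (-32 + A)*(30 + K))
b(n(13, u(-1, -1)), 154) - 34067 = (-960 - 32*154 + 30*(1 + I)² + (1 + I)²*154) - 34067 = (-960 - 4928 + 30*(1 + I)² + 154*(1 + I)²) - 34067 = (-5888 + 184*(1 + I)²) - 34067 = -39955 + 184*(1 + I)²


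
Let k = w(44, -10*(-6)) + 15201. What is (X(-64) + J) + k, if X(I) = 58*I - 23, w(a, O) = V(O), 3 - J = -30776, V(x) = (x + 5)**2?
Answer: 46470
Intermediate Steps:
V(x) = (5 + x)**2
J = 30779 (J = 3 - 1*(-30776) = 3 + 30776 = 30779)
w(a, O) = (5 + O)**2
X(I) = -23 + 58*I
k = 19426 (k = (5 - 10*(-6))**2 + 15201 = (5 + 60)**2 + 15201 = 65**2 + 15201 = 4225 + 15201 = 19426)
(X(-64) + J) + k = ((-23 + 58*(-64)) + 30779) + 19426 = ((-23 - 3712) + 30779) + 19426 = (-3735 + 30779) + 19426 = 27044 + 19426 = 46470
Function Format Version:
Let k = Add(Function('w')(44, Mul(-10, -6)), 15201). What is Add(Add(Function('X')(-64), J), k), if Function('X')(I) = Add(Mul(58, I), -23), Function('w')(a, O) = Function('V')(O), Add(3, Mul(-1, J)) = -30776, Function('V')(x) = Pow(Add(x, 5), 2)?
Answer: 46470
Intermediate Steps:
Function('V')(x) = Pow(Add(5, x), 2)
J = 30779 (J = Add(3, Mul(-1, -30776)) = Add(3, 30776) = 30779)
Function('w')(a, O) = Pow(Add(5, O), 2)
Function('X')(I) = Add(-23, Mul(58, I))
k = 19426 (k = Add(Pow(Add(5, Mul(-10, -6)), 2), 15201) = Add(Pow(Add(5, 60), 2), 15201) = Add(Pow(65, 2), 15201) = Add(4225, 15201) = 19426)
Add(Add(Function('X')(-64), J), k) = Add(Add(Add(-23, Mul(58, -64)), 30779), 19426) = Add(Add(Add(-23, -3712), 30779), 19426) = Add(Add(-3735, 30779), 19426) = Add(27044, 19426) = 46470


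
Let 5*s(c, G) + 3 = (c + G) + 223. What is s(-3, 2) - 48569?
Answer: -242626/5 ≈ -48525.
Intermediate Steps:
s(c, G) = 44 + G/5 + c/5 (s(c, G) = -⅗ + ((c + G) + 223)/5 = -⅗ + ((G + c) + 223)/5 = -⅗ + (223 + G + c)/5 = -⅗ + (223/5 + G/5 + c/5) = 44 + G/5 + c/5)
s(-3, 2) - 48569 = (44 + (⅕)*2 + (⅕)*(-3)) - 48569 = (44 + ⅖ - ⅗) - 48569 = 219/5 - 48569 = -242626/5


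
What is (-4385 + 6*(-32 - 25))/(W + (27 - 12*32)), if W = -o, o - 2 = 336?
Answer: 4727/695 ≈ 6.8014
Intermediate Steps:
o = 338 (o = 2 + 336 = 338)
W = -338 (W = -1*338 = -338)
(-4385 + 6*(-32 - 25))/(W + (27 - 12*32)) = (-4385 + 6*(-32 - 25))/(-338 + (27 - 12*32)) = (-4385 + 6*(-57))/(-338 + (27 - 384)) = (-4385 - 342)/(-338 - 357) = -4727/(-695) = -4727*(-1/695) = 4727/695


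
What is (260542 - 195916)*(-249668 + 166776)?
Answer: -5356978392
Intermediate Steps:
(260542 - 195916)*(-249668 + 166776) = 64626*(-82892) = -5356978392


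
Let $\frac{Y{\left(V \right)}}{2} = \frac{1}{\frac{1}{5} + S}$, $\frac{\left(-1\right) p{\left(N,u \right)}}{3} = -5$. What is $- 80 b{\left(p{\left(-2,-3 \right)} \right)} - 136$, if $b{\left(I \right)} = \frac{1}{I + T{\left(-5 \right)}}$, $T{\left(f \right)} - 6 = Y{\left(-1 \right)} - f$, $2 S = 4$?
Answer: $- \frac{5142}{37} \approx -138.97$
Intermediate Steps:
$S = 2$ ($S = \frac{1}{2} \cdot 4 = 2$)
$p{\left(N,u \right)} = 15$ ($p{\left(N,u \right)} = \left(-3\right) \left(-5\right) = 15$)
$Y{\left(V \right)} = \frac{10}{11}$ ($Y{\left(V \right)} = \frac{2}{\frac{1}{5} + 2} = \frac{2}{\frac{11}{5}} = 2 \cdot \frac{5}{11} = \frac{10}{11}$)
$T{\left(f \right)} = \frac{76}{11} - f$ ($T{\left(f \right)} = 6 - \left(- \frac{10}{11} + f\right) = \frac{76}{11} - f$)
$b{\left(I \right)} = \frac{1}{\frac{131}{11} + I}$ ($b{\left(I \right)} = \frac{1}{I + \left(\frac{76}{11} - -5\right)} = \frac{1}{I + \left(\frac{76}{11} + 5\right)} = \frac{1}{I + \frac{131}{11}} = \frac{1}{\frac{131}{11} + I}$)
$- 80 b{\left(p{\left(-2,-3 \right)} \right)} - 136 = - 80 \frac{11}{131 + 11 \cdot 15} - 136 = - 80 \frac{11}{131 + 165} - 136 = - 80 \cdot \frac{11}{296} - 136 = - 80 \cdot 11 \cdot \frac{1}{296} - 136 = \left(-80\right) \frac{11}{296} - 136 = - \frac{110}{37} - 136 = - \frac{5142}{37}$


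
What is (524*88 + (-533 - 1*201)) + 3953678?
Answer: 3999056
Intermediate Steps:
(524*88 + (-533 - 1*201)) + 3953678 = (46112 + (-533 - 201)) + 3953678 = (46112 - 734) + 3953678 = 45378 + 3953678 = 3999056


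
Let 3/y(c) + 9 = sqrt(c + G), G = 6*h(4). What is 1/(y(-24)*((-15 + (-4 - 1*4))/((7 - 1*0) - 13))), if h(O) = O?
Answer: -18/23 ≈ -0.78261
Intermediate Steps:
G = 24 (G = 6*4 = 24)
y(c) = 3/(-9 + sqrt(24 + c)) (y(c) = 3/(-9 + sqrt(c + 24)) = 3/(-9 + sqrt(24 + c)))
1/(y(-24)*((-15 + (-4 - 1*4))/((7 - 1*0) - 13))) = 1/((3/(-9 + sqrt(24 - 24)))*((-15 + (-4 - 1*4))/((7 - 1*0) - 13))) = 1/((3/(-9 + sqrt(0)))*((-15 + (-4 - 4))/((7 + 0) - 13))) = 1/((3/(-9 + 0))*((-15 - 8)/(7 - 13))) = 1/((3/(-9))*(-23/(-6))) = 1/((3*(-1/9))*(-23*(-1/6))) = 1/(-1/3*23/6) = 1/(-23/18) = -18/23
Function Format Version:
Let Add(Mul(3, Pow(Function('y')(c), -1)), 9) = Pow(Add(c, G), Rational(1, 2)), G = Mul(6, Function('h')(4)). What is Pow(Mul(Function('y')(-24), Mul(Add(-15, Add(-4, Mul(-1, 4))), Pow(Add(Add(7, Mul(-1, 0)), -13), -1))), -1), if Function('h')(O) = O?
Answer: Rational(-18, 23) ≈ -0.78261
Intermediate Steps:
G = 24 (G = Mul(6, 4) = 24)
Function('y')(c) = Mul(3, Pow(Add(-9, Pow(Add(24, c), Rational(1, 2))), -1)) (Function('y')(c) = Mul(3, Pow(Add(-9, Pow(Add(c, 24), Rational(1, 2))), -1)) = Mul(3, Pow(Add(-9, Pow(Add(24, c), Rational(1, 2))), -1)))
Pow(Mul(Function('y')(-24), Mul(Add(-15, Add(-4, Mul(-1, 4))), Pow(Add(Add(7, Mul(-1, 0)), -13), -1))), -1) = Pow(Mul(Mul(3, Pow(Add(-9, Pow(Add(24, -24), Rational(1, 2))), -1)), Mul(Add(-15, Add(-4, Mul(-1, 4))), Pow(Add(Add(7, Mul(-1, 0)), -13), -1))), -1) = Pow(Mul(Mul(3, Pow(Add(-9, Pow(0, Rational(1, 2))), -1)), Mul(Add(-15, Add(-4, -4)), Pow(Add(Add(7, 0), -13), -1))), -1) = Pow(Mul(Mul(3, Pow(Add(-9, 0), -1)), Mul(Add(-15, -8), Pow(Add(7, -13), -1))), -1) = Pow(Mul(Mul(3, Pow(-9, -1)), Mul(-23, Pow(-6, -1))), -1) = Pow(Mul(Mul(3, Rational(-1, 9)), Mul(-23, Rational(-1, 6))), -1) = Pow(Mul(Rational(-1, 3), Rational(23, 6)), -1) = Pow(Rational(-23, 18), -1) = Rational(-18, 23)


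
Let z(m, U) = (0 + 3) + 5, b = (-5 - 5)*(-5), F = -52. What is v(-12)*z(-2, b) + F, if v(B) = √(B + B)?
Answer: -52 + 16*I*√6 ≈ -52.0 + 39.192*I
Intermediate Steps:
b = 50 (b = -10*(-5) = 50)
v(B) = √2*√B (v(B) = √(2*B) = √2*√B)
z(m, U) = 8 (z(m, U) = 3 + 5 = 8)
v(-12)*z(-2, b) + F = (√2*√(-12))*8 - 52 = (√2*(2*I*√3))*8 - 52 = (2*I*√6)*8 - 52 = 16*I*√6 - 52 = -52 + 16*I*√6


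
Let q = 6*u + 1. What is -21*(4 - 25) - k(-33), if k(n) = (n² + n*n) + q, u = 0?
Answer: -1738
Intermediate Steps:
q = 1 (q = 6*0 + 1 = 0 + 1 = 1)
k(n) = 1 + 2*n² (k(n) = (n² + n*n) + 1 = (n² + n²) + 1 = 2*n² + 1 = 1 + 2*n²)
-21*(4 - 25) - k(-33) = -21*(4 - 25) - (1 + 2*(-33)²) = -21*(-21) - (1 + 2*1089) = 441 - (1 + 2178) = 441 - 1*2179 = 441 - 2179 = -1738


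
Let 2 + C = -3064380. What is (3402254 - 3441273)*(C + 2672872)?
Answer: 15276328690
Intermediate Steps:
C = -3064382 (C = -2 - 3064380 = -3064382)
(3402254 - 3441273)*(C + 2672872) = (3402254 - 3441273)*(-3064382 + 2672872) = -39019*(-391510) = 15276328690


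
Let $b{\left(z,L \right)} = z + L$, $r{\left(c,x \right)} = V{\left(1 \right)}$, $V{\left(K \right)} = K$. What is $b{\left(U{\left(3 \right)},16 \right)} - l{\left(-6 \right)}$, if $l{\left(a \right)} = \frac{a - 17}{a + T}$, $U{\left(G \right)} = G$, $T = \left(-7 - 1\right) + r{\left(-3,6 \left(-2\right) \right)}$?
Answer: $\frac{224}{13} \approx 17.231$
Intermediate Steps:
$r{\left(c,x \right)} = 1$
$T = -7$ ($T = \left(-7 - 1\right) + 1 = -8 + 1 = -7$)
$b{\left(z,L \right)} = L + z$
$l{\left(a \right)} = \frac{-17 + a}{-7 + a}$ ($l{\left(a \right)} = \frac{a - 17}{a - 7} = \frac{-17 + a}{-7 + a}$)
$b{\left(U{\left(3 \right)},16 \right)} - l{\left(-6 \right)} = \left(16 + 3\right) - \frac{-17 - 6}{-7 - 6} = 19 - \frac{1}{-13} \left(-23\right) = 19 - \left(- \frac{1}{13}\right) \left(-23\right) = 19 - \frac{23}{13} = \frac{224}{13}$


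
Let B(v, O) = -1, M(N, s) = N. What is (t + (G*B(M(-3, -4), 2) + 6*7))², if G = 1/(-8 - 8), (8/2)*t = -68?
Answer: 160801/256 ≈ 628.13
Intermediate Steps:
t = -17 (t = (¼)*(-68) = -17)
G = -1/16 (G = 1/(-16) = -1/16 ≈ -0.062500)
(t + (G*B(M(-3, -4), 2) + 6*7))² = (-17 + (-1/16*(-1) + 6*7))² = (-17 + (1/16 + 42))² = (-17 + 673/16)² = (401/16)² = 160801/256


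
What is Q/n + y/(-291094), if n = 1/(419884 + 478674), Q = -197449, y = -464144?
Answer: -25822858288420402/145547 ≈ -1.7742e+11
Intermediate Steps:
n = 1/898558 ≈ 1.1129e-6
Q/n + y/(-291094) = -197449/1/898558 - 464144/(-291094) = -197449*898558 - 464144*(-1/291094) = -177419378542 + 232072/145547 = -25822858288420402/145547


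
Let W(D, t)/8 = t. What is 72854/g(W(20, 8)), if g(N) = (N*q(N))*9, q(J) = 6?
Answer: 36427/1728 ≈ 21.080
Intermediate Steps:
W(D, t) = 8*t
g(N) = 54*N (g(N) = (N*6)*9 = (6*N)*9 = 54*N)
72854/g(W(20, 8)) = 72854/((54*(8*8))) = 72854/((54*64)) = 72854/3456 = 72854*(1/3456) = 36427/1728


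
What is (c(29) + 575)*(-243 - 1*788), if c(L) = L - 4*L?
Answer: -503128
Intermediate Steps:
c(L) = -3*L
(c(29) + 575)*(-243 - 1*788) = (-3*29 + 575)*(-243 - 1*788) = (-87 + 575)*(-243 - 788) = 488*(-1031) = -503128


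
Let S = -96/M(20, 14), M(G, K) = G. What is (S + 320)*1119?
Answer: 1763544/5 ≈ 3.5271e+5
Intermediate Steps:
S = -24/5 (S = -96/20 = -96*1/20 = -24/5 ≈ -4.8000)
(S + 320)*1119 = (-24/5 + 320)*1119 = (1576/5)*1119 = 1763544/5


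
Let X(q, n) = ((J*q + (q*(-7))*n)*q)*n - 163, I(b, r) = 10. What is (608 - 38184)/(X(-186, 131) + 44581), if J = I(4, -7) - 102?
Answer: 2684/326630019 ≈ 8.2172e-6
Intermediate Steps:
J = -92 (J = 10 - 102 = -92)
X(q, n) = -163 + n*q*(-92*q - 7*n*q) (X(q, n) = ((-92*q + (q*(-7))*n)*q)*n - 163 = ((-92*q + (-7*q)*n)*q)*n - 163 = ((-92*q - 7*n*q)*q)*n - 163 = (q*(-92*q - 7*n*q))*n - 163 = n*q*(-92*q - 7*n*q) - 163 = -163 + n*q*(-92*q - 7*n*q))
(608 - 38184)/(X(-186, 131) + 44581) = (608 - 38184)/((-163 - 92*131*(-186)² - 7*131²*(-186)²) + 44581) = -37576/((-163 - 92*131*34596 - 7*17161*34596) + 44581) = -37576/((-163 - 416950992 - 4155913692) + 44581) = -37576/(-4572864847 + 44581) = -37576/(-4572820266) = -37576*(-1/4572820266) = 2684/326630019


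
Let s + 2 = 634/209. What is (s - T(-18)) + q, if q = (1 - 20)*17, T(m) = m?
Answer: -63529/209 ≈ -303.97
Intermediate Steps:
s = 216/209 (s = -2 + 634/209 = 216/209 ≈ 1.0335)
q = -323 (q = -19*17 = -323)
(s - T(-18)) + q = (216/209 - 1*(-18)) - 323 = (216/209 + 18) - 323 = 3978/209 - 323 = -63529/209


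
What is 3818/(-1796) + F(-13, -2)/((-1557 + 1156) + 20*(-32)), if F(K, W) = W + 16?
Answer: -1999841/934818 ≈ -2.1393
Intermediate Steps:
F(K, W) = 16 + W
3818/(-1796) + F(-13, -2)/((-1557 + 1156) + 20*(-32)) = 3818/(-1796) + (16 - 2)/((-1557 + 1156) + 20*(-32)) = 3818*(-1/1796) + 14/(-401 - 640) = -1909/898 + 14/(-1041) = -1909/898 + 14*(-1/1041) = -1909/898 - 14/1041 = -1999841/934818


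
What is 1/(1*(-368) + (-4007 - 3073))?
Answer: -1/7448 ≈ -0.00013426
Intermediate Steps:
1/(1*(-368) + (-4007 - 3073)) = 1/(-368 - 7080) = 1/(-7448) = -1/7448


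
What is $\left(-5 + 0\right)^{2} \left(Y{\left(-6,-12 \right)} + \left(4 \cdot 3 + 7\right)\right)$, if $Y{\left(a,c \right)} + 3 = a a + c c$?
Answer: $4900$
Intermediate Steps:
$Y{\left(a,c \right)} = -3 + a^{2} + c^{2}$ ($Y{\left(a,c \right)} = -3 + \left(a a + c c\right) = -3 + \left(a^{2} + c^{2}\right) = -3 + a^{2} + c^{2}$)
$\left(-5 + 0\right)^{2} \left(Y{\left(-6,-12 \right)} + \left(4 \cdot 3 + 7\right)\right) = \left(-5 + 0\right)^{2} \left(\left(-3 + \left(-6\right)^{2} + \left(-12\right)^{2}\right) + \left(4 \cdot 3 + 7\right)\right) = \left(-5\right)^{2} \left(\left(-3 + 36 + 144\right) + \left(12 + 7\right)\right) = 25 \left(177 + 19\right) = 25 \cdot 196 = 4900$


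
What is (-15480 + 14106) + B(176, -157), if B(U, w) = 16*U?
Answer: 1442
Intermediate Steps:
(-15480 + 14106) + B(176, -157) = (-15480 + 14106) + 16*176 = -1374 + 2816 = 1442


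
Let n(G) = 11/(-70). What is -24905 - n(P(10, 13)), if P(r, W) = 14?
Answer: -1743339/70 ≈ -24905.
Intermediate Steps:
n(G) = -11/70 (n(G) = 11*(-1/70) = -11/70)
-24905 - n(P(10, 13)) = -24905 - 1*(-11/70) = -24905 + 11/70 = -1743339/70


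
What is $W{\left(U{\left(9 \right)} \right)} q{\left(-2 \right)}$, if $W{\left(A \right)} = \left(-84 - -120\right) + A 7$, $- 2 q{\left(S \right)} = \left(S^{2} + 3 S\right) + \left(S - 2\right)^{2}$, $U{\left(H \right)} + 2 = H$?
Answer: $-595$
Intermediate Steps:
$U{\left(H \right)} = -2 + H$
$q{\left(S \right)} = - \frac{3 S}{2} - \frac{S^{2}}{2} - \frac{\left(-2 + S\right)^{2}}{2}$ ($q{\left(S \right)} = - \frac{\left(S^{2} + 3 S\right) + \left(S - 2\right)^{2}}{2} = - \frac{\left(S^{2} + 3 S\right) + \left(-2 + S\right)^{2}}{2} = - \frac{S^{2} + \left(-2 + S\right)^{2} + 3 S}{2} = - \frac{3 S}{2} - \frac{S^{2}}{2} - \frac{\left(-2 + S\right)^{2}}{2}$)
$W{\left(A \right)} = 36 + 7 A$ ($W{\left(A \right)} = \left(-84 + 120\right) + 7 A = 36 + 7 A$)
$W{\left(U{\left(9 \right)} \right)} q{\left(-2 \right)} = \left(36 + 7 \left(-2 + 9\right)\right) \left(-2 + \frac{1}{2} \left(-2\right) - \left(-2\right)^{2}\right) = \left(36 + 7 \cdot 7\right) \left(-2 - 1 - 4\right) = \left(36 + 49\right) \left(-2 - 1 - 4\right) = 85 \left(-7\right) = -595$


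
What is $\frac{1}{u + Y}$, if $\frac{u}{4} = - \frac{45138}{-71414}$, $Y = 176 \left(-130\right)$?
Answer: $- \frac{35707}{816885884} \approx -4.3711 \cdot 10^{-5}$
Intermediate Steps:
$Y = -22880$
$u = \frac{90276}{35707}$ ($u = 4 \left(- \frac{45138}{-71414}\right) = 4 \left(\left(-45138\right) \left(- \frac{1}{71414}\right)\right) = 4 \cdot \frac{22569}{35707} = \frac{90276}{35707} \approx 2.5282$)
$\frac{1}{u + Y} = \frac{1}{\frac{90276}{35707} - 22880} = \frac{1}{- \frac{816885884}{35707}} = - \frac{35707}{816885884}$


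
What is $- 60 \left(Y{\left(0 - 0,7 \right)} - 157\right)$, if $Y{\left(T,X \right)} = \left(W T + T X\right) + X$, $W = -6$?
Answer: $9000$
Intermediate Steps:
$Y{\left(T,X \right)} = X - 6 T + T X$ ($Y{\left(T,X \right)} = \left(- 6 T + T X\right) + X = X - 6 T + T X$)
$- 60 \left(Y{\left(0 - 0,7 \right)} - 157\right) = - 60 \left(\left(7 - 6 \left(0 - 0\right) + \left(0 - 0\right) 7\right) - 157\right) = - 60 \left(\left(7 - 6 \left(0 + 0\right) + \left(0 + 0\right) 7\right) - 157\right) = - 60 \left(\left(7 - 0 + 0 \cdot 7\right) - 157\right) = - 60 \left(\left(7 + 0 + 0\right) - 157\right) = - 60 \left(7 - 157\right) = \left(-60\right) \left(-150\right) = 9000$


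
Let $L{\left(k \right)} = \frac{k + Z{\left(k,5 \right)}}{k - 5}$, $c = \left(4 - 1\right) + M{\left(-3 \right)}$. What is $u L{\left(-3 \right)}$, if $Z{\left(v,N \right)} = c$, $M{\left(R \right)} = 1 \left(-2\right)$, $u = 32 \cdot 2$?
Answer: $16$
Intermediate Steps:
$u = 64$
$M{\left(R \right)} = -2$
$c = 1$ ($c = \left(4 - 1\right) - 2 = 3 - 2 = 1$)
$Z{\left(v,N \right)} = 1$
$L{\left(k \right)} = \frac{1 + k}{-5 + k}$ ($L{\left(k \right)} = \frac{k + 1}{k - 5} = \frac{1 + k}{-5 + k}$)
$u L{\left(-3 \right)} = 64 \frac{1 - 3}{-5 - 3} = 64 \frac{1}{-8} \left(-2\right) = 64 \left(\left(- \frac{1}{8}\right) \left(-2\right)\right) = 64 \cdot \frac{1}{4} = 16$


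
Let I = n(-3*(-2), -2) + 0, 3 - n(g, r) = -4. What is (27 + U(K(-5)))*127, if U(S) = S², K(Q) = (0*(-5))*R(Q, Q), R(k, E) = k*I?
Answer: 3429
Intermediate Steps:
n(g, r) = 7 (n(g, r) = 3 - 1*(-4) = 3 + 4 = 7)
I = 7 (I = 7 + 0 = 7)
R(k, E) = 7*k (R(k, E) = k*7 = 7*k)
K(Q) = 0 (K(Q) = (0*(-5))*(7*Q) = 0*(7*Q) = 0)
(27 + U(K(-5)))*127 = (27 + 0²)*127 = (27 + 0)*127 = 27*127 = 3429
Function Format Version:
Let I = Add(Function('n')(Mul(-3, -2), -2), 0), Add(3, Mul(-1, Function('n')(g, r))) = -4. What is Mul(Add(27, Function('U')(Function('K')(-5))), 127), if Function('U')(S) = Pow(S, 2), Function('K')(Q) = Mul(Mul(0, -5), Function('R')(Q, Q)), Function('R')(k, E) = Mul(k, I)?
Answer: 3429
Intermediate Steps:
Function('n')(g, r) = 7 (Function('n')(g, r) = Add(3, Mul(-1, -4)) = Add(3, 4) = 7)
I = 7 (I = Add(7, 0) = 7)
Function('R')(k, E) = Mul(7, k) (Function('R')(k, E) = Mul(k, 7) = Mul(7, k))
Function('K')(Q) = 0 (Function('K')(Q) = Mul(Mul(0, -5), Mul(7, Q)) = Mul(0, Mul(7, Q)) = 0)
Mul(Add(27, Function('U')(Function('K')(-5))), 127) = Mul(Add(27, Pow(0, 2)), 127) = Mul(Add(27, 0), 127) = Mul(27, 127) = 3429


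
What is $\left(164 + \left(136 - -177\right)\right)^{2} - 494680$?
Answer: $-267151$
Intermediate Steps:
$\left(164 + \left(136 - -177\right)\right)^{2} - 494680 = \left(164 + \left(136 + 177\right)\right)^{2} - 494680 = \left(164 + 313\right)^{2} - 494680 = 477^{2} - 494680 = 227529 - 494680 = -267151$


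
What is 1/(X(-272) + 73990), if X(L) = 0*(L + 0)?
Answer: 1/73990 ≈ 1.3515e-5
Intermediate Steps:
X(L) = 0 (X(L) = 0*L = 0)
1/(X(-272) + 73990) = 1/(0 + 73990) = 1/73990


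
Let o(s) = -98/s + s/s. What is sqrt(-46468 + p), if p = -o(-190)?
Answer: 2*I*sqrt(104846845)/95 ≈ 215.57*I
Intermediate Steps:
o(s) = 1 - 98/s (o(s) = -98/s + 1 = 1 - 98/s)
p = -144/95 (p = -(-98 - 190)/(-190) = -(-1)*(-288)/190 = -1*144/95 = -144/95 ≈ -1.5158)
sqrt(-46468 + p) = sqrt(-46468 - 144/95) = sqrt(-4414604/95) = 2*I*sqrt(104846845)/95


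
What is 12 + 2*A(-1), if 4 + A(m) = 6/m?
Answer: -8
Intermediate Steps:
A(m) = -4 + 6/m
12 + 2*A(-1) = 12 + 2*(-4 + 6/(-1)) = 12 + 2*(-4 + 6*(-1)) = 12 + 2*(-4 - 6) = 12 + 2*(-10) = 12 - 20 = -8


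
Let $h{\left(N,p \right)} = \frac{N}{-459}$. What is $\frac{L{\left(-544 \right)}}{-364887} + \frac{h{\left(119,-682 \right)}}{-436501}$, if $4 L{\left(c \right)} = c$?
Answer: $\frac{178376209}{477820621161} \approx 0.00037331$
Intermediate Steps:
$h{\left(N,p \right)} = - \frac{N}{459}$ ($h{\left(N,p \right)} = N \left(- \frac{1}{459}\right) = - \frac{N}{459}$)
$L{\left(c \right)} = \frac{c}{4}$
$\frac{L{\left(-544 \right)}}{-364887} + \frac{h{\left(119,-682 \right)}}{-436501} = \frac{\frac{1}{4} \left(-544\right)}{-364887} + \frac{\left(- \frac{1}{459}\right) 119}{-436501} = \left(-136\right) \left(- \frac{1}{364887}\right) - - \frac{7}{11785527} = \frac{136}{364887} + \frac{7}{11785527} = \frac{178376209}{477820621161}$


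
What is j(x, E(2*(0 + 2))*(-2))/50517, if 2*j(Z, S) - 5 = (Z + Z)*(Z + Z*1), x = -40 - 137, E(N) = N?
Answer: 125321/101034 ≈ 1.2404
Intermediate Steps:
x = -177
j(Z, S) = 5/2 + 2*Z² (j(Z, S) = 5/2 + ((Z + Z)*(Z + Z*1))/2 = 5/2 + ((2*Z)*(Z + Z))/2 = 5/2 + ((2*Z)*(2*Z))/2 = 5/2 + (4*Z²)/2 = 5/2 + 2*Z²)
j(x, E(2*(0 + 2))*(-2))/50517 = (5/2 + 2*(-177)²)/50517 = (5/2 + 2*31329)*(1/50517) = (5/2 + 62658)*(1/50517) = (125321/2)*(1/50517) = 125321/101034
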